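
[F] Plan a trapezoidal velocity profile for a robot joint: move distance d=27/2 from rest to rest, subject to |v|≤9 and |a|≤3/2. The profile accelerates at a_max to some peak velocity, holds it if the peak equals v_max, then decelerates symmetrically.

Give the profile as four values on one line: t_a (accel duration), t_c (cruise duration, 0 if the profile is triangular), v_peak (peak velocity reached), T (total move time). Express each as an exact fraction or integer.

t_a=3 t_c=0 v_peak=9/2 T=6

(v_max)²/a_max = 9²/(3/2) = 54
27/2 < 54 → triangular
v_peak = √(27/2·3/2) = √(81/4) = 9/2
t_a = (9/2)/(3/2) = 3; t_c = 0
T = 2·3 = 6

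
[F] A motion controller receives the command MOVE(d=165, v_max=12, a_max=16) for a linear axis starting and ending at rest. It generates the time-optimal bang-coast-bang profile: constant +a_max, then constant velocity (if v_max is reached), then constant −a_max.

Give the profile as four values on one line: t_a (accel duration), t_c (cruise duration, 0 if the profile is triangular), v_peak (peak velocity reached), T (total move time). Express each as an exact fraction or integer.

t_a=3/4 t_c=13 v_peak=12 T=29/2

vₘ²/aₘ = 12²/16 = 9
165 ≥ 9 → trapezoidal
t_a = 12/16 = 3/4; v_peak = 12
d_cruise = 165 − 9 = 156; t_c = 156/12 = 13
T = 2·3/4 + 13 = 29/2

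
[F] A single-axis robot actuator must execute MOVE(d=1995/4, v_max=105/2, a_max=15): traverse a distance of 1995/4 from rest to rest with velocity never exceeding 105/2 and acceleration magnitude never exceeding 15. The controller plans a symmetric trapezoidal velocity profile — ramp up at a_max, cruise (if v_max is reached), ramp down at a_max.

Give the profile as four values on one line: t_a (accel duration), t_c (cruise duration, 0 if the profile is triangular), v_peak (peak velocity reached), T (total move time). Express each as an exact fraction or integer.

v_max²/a_max = (105/2)²/15 = 735/4
1995/4 ≥ 735/4 → trapezoidal
t_a = (105/2)/15 = 7/2; v_peak = 105/2
d_cruise = 1995/4 − 735/4 = 315; t_c = 315/(105/2) = 6
T = 2·7/2 + 6 = 13

t_a=7/2 t_c=6 v_peak=105/2 T=13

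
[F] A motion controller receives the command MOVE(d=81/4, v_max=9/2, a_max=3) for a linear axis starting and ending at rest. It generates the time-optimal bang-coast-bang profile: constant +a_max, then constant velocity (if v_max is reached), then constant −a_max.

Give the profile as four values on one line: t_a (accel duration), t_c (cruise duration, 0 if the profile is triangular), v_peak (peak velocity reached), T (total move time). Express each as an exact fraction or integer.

t_a=3/2 t_c=3 v_peak=9/2 T=6

v_max²/a_max = (9/2)²/3 = 27/4
81/4 ≥ 27/4 ⇒ cruise phase
t_a = (9/2)/3 = 3/2; v_peak = 9/2
d_cruise = 81/4 − 27/4 = 27/2; t_c = (27/2)/(9/2) = 3
T = 2·3/2 + 3 = 6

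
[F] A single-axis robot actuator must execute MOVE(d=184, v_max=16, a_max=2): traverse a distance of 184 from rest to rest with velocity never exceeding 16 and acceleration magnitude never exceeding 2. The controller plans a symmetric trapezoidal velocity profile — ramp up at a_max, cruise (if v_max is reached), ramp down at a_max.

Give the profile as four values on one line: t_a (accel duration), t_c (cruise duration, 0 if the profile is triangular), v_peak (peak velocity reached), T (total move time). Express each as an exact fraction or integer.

t_a=8 t_c=7/2 v_peak=16 T=39/2

vₘ²/aₘ = 16²/2 = 128
184 ≥ 128 so v_max reached
t_a = 16/2 = 8; v_peak = 16
d_cruise = 184 − 128 = 56; t_c = 56/16 = 7/2
T = 2·8 + 7/2 = 39/2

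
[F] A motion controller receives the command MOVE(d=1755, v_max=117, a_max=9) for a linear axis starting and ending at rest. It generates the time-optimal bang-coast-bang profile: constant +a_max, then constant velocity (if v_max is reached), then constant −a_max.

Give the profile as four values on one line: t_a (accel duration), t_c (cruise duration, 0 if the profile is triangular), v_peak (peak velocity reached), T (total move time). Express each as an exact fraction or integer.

t_a=13 t_c=2 v_peak=117 T=28

vₘ²/aₘ = 117²/9 = 1521
1755 ≥ 1521 so v_max reached
t_a = 117/9 = 13; v_peak = 117
d_cruise = 1755 − 1521 = 234; t_c = 234/117 = 2
T = 2·13 + 2 = 28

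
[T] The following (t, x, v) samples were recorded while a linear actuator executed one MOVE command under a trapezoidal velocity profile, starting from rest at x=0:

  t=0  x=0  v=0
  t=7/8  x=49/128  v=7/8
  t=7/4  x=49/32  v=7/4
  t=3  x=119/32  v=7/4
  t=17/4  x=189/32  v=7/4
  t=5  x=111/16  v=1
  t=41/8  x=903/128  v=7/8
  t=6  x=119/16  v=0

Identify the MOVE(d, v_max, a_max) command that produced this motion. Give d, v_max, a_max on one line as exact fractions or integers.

d=119/16 v_max=7/4 a_max=1

final state: t=6, x=119/16, v=0 → d = 119/16
a_max = (7/8−0)/(7/8−0) = 1
max v = 7/4 over t∈[7/4,17/4] → v_max = 7/4
check: 7/4·(7/4+5/2) = 119/16 ✓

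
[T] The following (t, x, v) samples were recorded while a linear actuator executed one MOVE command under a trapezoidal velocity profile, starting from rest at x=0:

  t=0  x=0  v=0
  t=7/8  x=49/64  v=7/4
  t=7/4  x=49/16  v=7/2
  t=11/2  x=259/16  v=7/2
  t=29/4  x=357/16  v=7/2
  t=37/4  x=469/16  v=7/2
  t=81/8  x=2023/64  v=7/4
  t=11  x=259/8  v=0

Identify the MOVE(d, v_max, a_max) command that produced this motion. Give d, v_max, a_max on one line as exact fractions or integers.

d=259/8 v_max=7/2 a_max=2

final state: t=11, x=259/8, v=0 → d = 259/8
a_max = (7/4−0)/(7/8−0) = 2
max v = 7/2 over t∈[7/4,37/4] → v_max = 7/2
check: 7/2·(7/4+15/2) = 259/8 ✓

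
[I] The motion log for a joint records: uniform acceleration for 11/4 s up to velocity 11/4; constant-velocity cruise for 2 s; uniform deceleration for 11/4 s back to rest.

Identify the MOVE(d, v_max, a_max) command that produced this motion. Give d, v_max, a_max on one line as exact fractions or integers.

a_max = (11/4)/(11/4) = 1
d_a = ½·11/4·11/4 = 121/32; d_c = 11/4·2 = 11/2
d = 2·121/32 + 11/2 = 209/16
t_c = 2 > 0 so v_max = 11/4

d=209/16 v_max=11/4 a_max=1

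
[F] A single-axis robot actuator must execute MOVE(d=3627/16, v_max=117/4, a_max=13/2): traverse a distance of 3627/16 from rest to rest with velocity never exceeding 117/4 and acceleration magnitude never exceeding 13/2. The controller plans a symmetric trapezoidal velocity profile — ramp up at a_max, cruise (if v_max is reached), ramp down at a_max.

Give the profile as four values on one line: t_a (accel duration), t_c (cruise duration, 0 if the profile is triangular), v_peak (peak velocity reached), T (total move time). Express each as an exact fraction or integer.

vₘ²/aₘ = (117/4)²/(13/2) = 1053/8
3627/16 ≥ 1053/8 ⇒ cruise phase
t_a = (117/4)/(13/2) = 9/2; v_peak = 117/4
d_cruise = 3627/16 − 1053/8 = 1521/16; t_c = (1521/16)/(117/4) = 13/4
T = 2·9/2 + 13/4 = 49/4

t_a=9/2 t_c=13/4 v_peak=117/4 T=49/4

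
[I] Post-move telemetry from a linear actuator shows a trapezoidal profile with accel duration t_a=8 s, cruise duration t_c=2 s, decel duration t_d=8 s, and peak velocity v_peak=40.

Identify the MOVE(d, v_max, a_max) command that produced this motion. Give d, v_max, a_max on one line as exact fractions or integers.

d=400 v_max=40 a_max=5

a_max = 40/8 = 5
d_a = ½·40·8 = 160; d_c = 40·2 = 80
d = 2·160 + 80 = 400
t_c = 2 > 0 ⇒ limit active, v_max = 40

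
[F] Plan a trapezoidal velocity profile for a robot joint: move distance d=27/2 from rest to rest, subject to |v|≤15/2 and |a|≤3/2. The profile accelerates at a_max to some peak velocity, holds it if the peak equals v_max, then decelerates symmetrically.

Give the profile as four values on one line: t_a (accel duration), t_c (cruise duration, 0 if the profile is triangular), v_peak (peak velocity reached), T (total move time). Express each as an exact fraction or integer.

v_max²/a_max = (15/2)²/(3/2) = 75/2
27/2 < 75/2 → triangular
v_peak = √(27/2·3/2) = √(81/4) = 9/2
t_a = (9/2)/(3/2) = 3; t_c = 0
T = 2·3 = 6

t_a=3 t_c=0 v_peak=9/2 T=6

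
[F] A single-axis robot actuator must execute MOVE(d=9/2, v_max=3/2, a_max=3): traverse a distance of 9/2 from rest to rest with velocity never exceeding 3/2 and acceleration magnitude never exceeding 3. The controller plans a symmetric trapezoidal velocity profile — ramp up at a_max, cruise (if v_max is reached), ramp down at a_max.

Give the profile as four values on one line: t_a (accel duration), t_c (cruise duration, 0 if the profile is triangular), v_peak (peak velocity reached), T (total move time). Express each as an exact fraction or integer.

t_a=1/2 t_c=5/2 v_peak=3/2 T=7/2

(v_max)²/a_max = (3/2)²/3 = 3/4
9/2 ≥ 3/4 → trapezoidal
t_a = (3/2)/3 = 1/2; v_peak = 3/2
d_cruise = 9/2 − 3/4 = 15/4; t_c = (15/4)/(3/2) = 5/2
T = 2·1/2 + 5/2 = 7/2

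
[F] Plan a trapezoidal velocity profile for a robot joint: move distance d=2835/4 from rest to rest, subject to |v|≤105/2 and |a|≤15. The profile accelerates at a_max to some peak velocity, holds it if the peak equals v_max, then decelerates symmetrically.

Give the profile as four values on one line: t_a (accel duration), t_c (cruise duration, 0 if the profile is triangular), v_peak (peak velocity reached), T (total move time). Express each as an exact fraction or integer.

t_a=7/2 t_c=10 v_peak=105/2 T=17

(v_max)²/a_max = (105/2)²/15 = 735/4
2835/4 ≥ 735/4 ⇒ cruise phase
t_a = (105/2)/15 = 7/2; v_peak = 105/2
d_cruise = 2835/4 − 735/4 = 525; t_c = 525/(105/2) = 10
T = 2·7/2 + 10 = 17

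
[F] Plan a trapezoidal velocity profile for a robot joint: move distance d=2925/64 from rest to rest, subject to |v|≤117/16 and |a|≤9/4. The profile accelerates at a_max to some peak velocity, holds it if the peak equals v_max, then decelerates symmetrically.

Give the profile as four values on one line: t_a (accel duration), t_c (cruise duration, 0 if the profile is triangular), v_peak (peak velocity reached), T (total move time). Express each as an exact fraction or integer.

t_a=13/4 t_c=3 v_peak=117/16 T=19/2

v_max²/a_max = (117/16)²/(9/4) = 1521/64
2925/64 ≥ 1521/64 ⇒ cruise phase
t_a = (117/16)/(9/4) = 13/4; v_peak = 117/16
d_cruise = 2925/64 − 1521/64 = 351/16; t_c = (351/16)/(117/16) = 3
T = 2·13/4 + 3 = 19/2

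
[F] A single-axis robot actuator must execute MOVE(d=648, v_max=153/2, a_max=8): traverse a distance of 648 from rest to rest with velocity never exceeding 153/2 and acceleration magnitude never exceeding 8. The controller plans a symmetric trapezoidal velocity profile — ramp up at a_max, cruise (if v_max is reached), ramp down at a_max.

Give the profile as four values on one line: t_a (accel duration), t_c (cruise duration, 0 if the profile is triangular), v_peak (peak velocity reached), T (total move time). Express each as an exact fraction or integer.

v_max²/a_max = (153/2)²/8 = 23409/32
648 < 23409/32 so t_c = 0
v_peak = √(648·8) = √5184 = 72
t_a = 72/8 = 9; t_c = 0
T = 2·9 = 18

t_a=9 t_c=0 v_peak=72 T=18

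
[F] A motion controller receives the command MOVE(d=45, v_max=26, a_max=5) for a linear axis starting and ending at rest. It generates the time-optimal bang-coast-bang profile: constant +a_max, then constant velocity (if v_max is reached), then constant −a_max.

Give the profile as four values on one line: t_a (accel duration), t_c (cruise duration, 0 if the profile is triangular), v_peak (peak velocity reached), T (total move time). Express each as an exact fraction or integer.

t_a=3 t_c=0 v_peak=15 T=6

v_max²/a_max = 26²/5 = 676/5
45 < 676/5 so t_c = 0
v_peak = √(45·5) = √225 = 15
t_a = 15/5 = 3; t_c = 0
T = 2·3 = 6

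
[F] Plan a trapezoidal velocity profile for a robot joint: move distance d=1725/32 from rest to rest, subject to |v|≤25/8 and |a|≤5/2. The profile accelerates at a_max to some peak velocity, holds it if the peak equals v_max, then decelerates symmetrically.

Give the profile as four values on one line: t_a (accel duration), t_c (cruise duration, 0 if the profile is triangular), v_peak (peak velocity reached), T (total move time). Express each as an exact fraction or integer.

t_a=5/4 t_c=16 v_peak=25/8 T=37/2

(v_max)²/a_max = (25/8)²/(5/2) = 125/32
1725/32 ≥ 125/32 so v_max reached
t_a = (25/8)/(5/2) = 5/4; v_peak = 25/8
d_cruise = 1725/32 − 125/32 = 50; t_c = 50/(25/8) = 16
T = 2·5/4 + 16 = 37/2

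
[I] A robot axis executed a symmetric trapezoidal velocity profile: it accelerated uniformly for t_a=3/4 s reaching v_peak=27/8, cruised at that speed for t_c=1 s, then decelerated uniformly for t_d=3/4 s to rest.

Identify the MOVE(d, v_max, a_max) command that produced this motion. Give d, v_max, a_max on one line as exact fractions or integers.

d=189/32 v_max=27/8 a_max=9/2

a_max = (27/8)/(3/4) = 9/2
d_a = ½·27/8·3/4 = 81/64; d_c = 27/8·1 = 27/8
d = 2·81/64 + 27/8 = 189/32
t_c = 1 > 0 → v_max = v_peak = 27/8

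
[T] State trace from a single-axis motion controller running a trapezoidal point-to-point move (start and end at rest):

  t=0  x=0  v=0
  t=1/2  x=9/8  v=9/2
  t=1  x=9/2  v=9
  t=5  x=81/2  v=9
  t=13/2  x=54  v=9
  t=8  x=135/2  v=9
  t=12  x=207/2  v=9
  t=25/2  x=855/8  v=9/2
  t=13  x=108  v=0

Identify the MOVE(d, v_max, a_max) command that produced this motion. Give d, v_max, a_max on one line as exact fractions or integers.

d=108 v_max=9 a_max=9

final state: t=13, x=108, v=0 → d = 108
a_max = (9/2−0)/(1/2−0) = 9
max v = 9 over t∈[1,12] → v_max = 9
check: 9·(1+11) = 108 ✓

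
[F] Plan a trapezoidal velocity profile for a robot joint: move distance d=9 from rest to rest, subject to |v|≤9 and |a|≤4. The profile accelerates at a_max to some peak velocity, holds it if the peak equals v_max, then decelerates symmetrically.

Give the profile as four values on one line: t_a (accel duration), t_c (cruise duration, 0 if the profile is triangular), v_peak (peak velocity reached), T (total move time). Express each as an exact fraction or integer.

t_a=3/2 t_c=0 v_peak=6 T=3

vₘ²/aₘ = 9²/4 = 81/4
9 < 81/4 ⇒ no cruise
v_peak = √(9·4) = √36 = 6
t_a = 6/4 = 3/2; t_c = 0
T = 2·3/2 = 3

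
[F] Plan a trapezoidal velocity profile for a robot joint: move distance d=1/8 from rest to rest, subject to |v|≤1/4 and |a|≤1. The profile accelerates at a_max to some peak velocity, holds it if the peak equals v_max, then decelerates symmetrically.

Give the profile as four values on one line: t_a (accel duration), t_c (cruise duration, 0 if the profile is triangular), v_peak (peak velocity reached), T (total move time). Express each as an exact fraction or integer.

v_max²/a_max = (1/4)²/1 = 1/16
1/8 ≥ 1/16 → trapezoidal
t_a = (1/4)/1 = 1/4; v_peak = 1/4
d_cruise = 1/8 − 1/16 = 1/16; t_c = (1/16)/(1/4) = 1/4
T = 2·1/4 + 1/4 = 3/4

t_a=1/4 t_c=1/4 v_peak=1/4 T=3/4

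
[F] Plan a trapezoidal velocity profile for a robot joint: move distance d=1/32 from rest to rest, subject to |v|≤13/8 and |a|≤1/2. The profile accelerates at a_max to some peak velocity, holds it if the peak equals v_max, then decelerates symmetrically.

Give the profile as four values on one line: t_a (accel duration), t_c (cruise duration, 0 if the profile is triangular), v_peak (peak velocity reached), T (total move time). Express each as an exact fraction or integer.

t_a=1/4 t_c=0 v_peak=1/8 T=1/2

vₘ²/aₘ = (13/8)²/(1/2) = 169/32
1/32 < 169/32 → triangular
v_peak = √(1/32·1/2) = √(1/64) = 1/8
t_a = (1/8)/(1/2) = 1/4; t_c = 0
T = 2·1/4 = 1/2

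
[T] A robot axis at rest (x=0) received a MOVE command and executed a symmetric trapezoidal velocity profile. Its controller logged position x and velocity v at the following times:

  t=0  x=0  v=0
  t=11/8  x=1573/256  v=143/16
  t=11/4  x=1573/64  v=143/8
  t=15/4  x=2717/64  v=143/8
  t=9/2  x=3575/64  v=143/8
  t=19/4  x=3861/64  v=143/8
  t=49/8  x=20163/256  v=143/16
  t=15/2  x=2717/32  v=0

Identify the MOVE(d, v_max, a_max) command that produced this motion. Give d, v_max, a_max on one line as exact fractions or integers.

final state: t=15/2, x=2717/32, v=0 → d = 2717/32
a_max = (143/16−0)/(11/8−0) = 13/2
max v = 143/8 over t∈[11/4,19/4] → v_max = 143/8
check: 143/8·(11/4+2) = 2717/32 ✓

d=2717/32 v_max=143/8 a_max=13/2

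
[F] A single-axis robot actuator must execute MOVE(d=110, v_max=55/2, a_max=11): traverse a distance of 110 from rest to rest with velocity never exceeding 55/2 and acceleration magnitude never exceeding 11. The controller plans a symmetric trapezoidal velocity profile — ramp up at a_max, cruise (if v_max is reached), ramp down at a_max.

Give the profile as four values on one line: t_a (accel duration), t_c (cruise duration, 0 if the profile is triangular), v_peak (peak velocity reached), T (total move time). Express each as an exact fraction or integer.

v_max²/a_max = (55/2)²/11 = 275/4
110 ≥ 275/4 ⇒ cruise phase
t_a = (55/2)/11 = 5/2; v_peak = 55/2
d_cruise = 110 − 275/4 = 165/4; t_c = (165/4)/(55/2) = 3/2
T = 2·5/2 + 3/2 = 13/2

t_a=5/2 t_c=3/2 v_peak=55/2 T=13/2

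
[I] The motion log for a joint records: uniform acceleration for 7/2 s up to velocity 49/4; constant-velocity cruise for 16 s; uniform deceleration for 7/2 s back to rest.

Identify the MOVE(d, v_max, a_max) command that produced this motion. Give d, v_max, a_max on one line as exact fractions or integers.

a_max = (49/4)/(7/2) = 7/2
d_a = ½·49/4·7/2 = 343/16; d_c = 49/4·16 = 196
d = 2·343/16 + 196 = 1911/8
t_c = 16 > 0 so v_max = 49/4

d=1911/8 v_max=49/4 a_max=7/2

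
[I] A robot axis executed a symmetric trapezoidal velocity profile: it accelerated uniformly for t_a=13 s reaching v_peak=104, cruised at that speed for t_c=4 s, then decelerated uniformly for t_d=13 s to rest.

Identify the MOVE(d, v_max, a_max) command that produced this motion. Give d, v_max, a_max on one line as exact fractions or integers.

d=1768 v_max=104 a_max=8

a_max = 104/13 = 8
d_a = ½·104·13 = 676; d_c = 104·4 = 416
d = 2·676 + 416 = 1768
t_c = 4 > 0 ⇒ limit active, v_max = 104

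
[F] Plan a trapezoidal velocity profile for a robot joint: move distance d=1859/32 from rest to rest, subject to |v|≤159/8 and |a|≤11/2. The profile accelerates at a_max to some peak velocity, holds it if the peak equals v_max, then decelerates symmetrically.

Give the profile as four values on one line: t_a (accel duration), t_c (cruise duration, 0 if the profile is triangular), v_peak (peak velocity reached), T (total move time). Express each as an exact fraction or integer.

t_a=13/4 t_c=0 v_peak=143/8 T=13/2

(v_max)²/a_max = (159/8)²/(11/2) = 25281/352
1859/32 < 25281/352 so t_c = 0
v_peak = √(1859/32·11/2) = √(20449/64) = 143/8
t_a = (143/8)/(11/2) = 13/4; t_c = 0
T = 2·13/4 = 13/2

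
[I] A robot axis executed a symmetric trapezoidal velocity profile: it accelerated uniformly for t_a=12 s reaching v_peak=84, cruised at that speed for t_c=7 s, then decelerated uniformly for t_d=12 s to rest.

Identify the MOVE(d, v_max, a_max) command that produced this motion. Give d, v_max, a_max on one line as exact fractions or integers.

d=1596 v_max=84 a_max=7

a_max = 84/12 = 7
d_a = ½·84·12 = 504; d_c = 84·7 = 588
d = 2·504 + 588 = 1596
t_c = 7 > 0 so v_max = 84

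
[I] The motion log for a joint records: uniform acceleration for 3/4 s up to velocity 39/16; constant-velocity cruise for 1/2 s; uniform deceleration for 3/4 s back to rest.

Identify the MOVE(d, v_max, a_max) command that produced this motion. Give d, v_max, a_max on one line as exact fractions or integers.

d=195/64 v_max=39/16 a_max=13/4

a_max = (39/16)/(3/4) = 13/4
d_a = ½·39/16·3/4 = 117/128; d_c = 39/16·1/2 = 39/32
d = 2·117/128 + 39/32 = 195/64
t_c = 1/2 > 0 → v_max = v_peak = 39/16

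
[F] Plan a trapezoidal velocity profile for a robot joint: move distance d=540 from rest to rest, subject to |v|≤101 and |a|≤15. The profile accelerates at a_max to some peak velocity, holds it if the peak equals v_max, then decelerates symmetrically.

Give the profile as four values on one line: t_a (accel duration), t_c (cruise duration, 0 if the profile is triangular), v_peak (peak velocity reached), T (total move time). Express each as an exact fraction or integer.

v_max²/a_max = 101²/15 = 10201/15
540 < 10201/15 so t_c = 0
v_peak = √(540·15) = √8100 = 90
t_a = 90/15 = 6; t_c = 0
T = 2·6 = 12

t_a=6 t_c=0 v_peak=90 T=12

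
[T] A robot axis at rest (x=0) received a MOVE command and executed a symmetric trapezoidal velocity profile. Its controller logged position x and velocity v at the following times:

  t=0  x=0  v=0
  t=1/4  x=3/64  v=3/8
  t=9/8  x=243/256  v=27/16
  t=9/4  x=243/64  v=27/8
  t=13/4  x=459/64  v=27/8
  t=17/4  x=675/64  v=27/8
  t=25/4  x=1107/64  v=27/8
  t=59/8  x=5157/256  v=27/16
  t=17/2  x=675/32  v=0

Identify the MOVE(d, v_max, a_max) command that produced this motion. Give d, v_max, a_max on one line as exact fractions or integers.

final state: t=17/2, x=675/32, v=0 → d = 675/32
a_max = (3/8−0)/(1/4−0) = 3/2
max v = 27/8 over t∈[9/4,25/4] → v_max = 27/8
check: 27/8·(9/4+4) = 675/32 ✓

d=675/32 v_max=27/8 a_max=3/2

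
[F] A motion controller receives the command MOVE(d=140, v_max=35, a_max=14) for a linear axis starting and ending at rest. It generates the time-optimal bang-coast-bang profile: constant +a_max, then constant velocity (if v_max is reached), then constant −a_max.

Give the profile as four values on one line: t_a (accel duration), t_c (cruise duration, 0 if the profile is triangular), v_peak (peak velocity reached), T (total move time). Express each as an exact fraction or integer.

vₘ²/aₘ = 35²/14 = 175/2
140 ≥ 175/2 → trapezoidal
t_a = 35/14 = 5/2; v_peak = 35
d_cruise = 140 − 175/2 = 105/2; t_c = (105/2)/35 = 3/2
T = 2·5/2 + 3/2 = 13/2

t_a=5/2 t_c=3/2 v_peak=35 T=13/2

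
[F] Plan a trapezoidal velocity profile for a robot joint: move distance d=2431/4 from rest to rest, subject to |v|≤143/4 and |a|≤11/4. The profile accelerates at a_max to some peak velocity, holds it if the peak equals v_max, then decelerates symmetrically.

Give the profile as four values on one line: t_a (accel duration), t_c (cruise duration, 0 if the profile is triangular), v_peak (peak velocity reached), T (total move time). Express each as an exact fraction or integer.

t_a=13 t_c=4 v_peak=143/4 T=30

v_max²/a_max = (143/4)²/(11/4) = 1859/4
2431/4 ≥ 1859/4 ⇒ cruise phase
t_a = (143/4)/(11/4) = 13; v_peak = 143/4
d_cruise = 2431/4 − 1859/4 = 143; t_c = 143/(143/4) = 4
T = 2·13 + 4 = 30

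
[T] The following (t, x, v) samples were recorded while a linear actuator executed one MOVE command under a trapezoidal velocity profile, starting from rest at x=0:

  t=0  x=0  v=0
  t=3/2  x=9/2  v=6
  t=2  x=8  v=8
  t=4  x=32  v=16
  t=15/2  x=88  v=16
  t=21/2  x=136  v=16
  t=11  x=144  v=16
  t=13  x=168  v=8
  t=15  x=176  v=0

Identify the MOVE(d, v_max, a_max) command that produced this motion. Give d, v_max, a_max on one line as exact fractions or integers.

final state: t=15, x=176, v=0 → d = 176
a_max = (6−0)/(3/2−0) = 4
max v = 16 over t∈[4,11] → v_max = 16
check: 16·(4+7) = 176 ✓

d=176 v_max=16 a_max=4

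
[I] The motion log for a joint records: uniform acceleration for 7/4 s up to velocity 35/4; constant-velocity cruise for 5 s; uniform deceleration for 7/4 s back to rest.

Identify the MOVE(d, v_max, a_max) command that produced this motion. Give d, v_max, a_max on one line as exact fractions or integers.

a_max = (35/4)/(7/4) = 5
d_a = ½·35/4·7/4 = 245/32; d_c = 35/4·5 = 175/4
d = 2·245/32 + 175/4 = 945/16
t_c = 5 > 0 so v_max = 35/4

d=945/16 v_max=35/4 a_max=5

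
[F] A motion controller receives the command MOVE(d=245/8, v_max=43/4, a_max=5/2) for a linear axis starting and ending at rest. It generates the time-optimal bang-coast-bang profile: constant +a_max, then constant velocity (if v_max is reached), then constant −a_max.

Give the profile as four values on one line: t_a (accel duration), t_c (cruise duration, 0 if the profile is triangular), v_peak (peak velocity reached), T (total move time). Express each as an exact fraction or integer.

(v_max)²/a_max = (43/4)²/(5/2) = 1849/40
245/8 < 1849/40 → triangular
v_peak = √(245/8·5/2) = √(1225/16) = 35/4
t_a = (35/4)/(5/2) = 7/2; t_c = 0
T = 2·7/2 = 7

t_a=7/2 t_c=0 v_peak=35/4 T=7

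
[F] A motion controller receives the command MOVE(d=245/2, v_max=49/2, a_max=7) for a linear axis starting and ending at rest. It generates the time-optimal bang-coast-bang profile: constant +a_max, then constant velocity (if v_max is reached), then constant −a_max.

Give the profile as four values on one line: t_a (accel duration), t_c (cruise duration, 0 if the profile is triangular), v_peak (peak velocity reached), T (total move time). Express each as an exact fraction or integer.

t_a=7/2 t_c=3/2 v_peak=49/2 T=17/2

v_max²/a_max = (49/2)²/7 = 343/4
245/2 ≥ 343/4 so v_max reached
t_a = (49/2)/7 = 7/2; v_peak = 49/2
d_cruise = 245/2 − 343/4 = 147/4; t_c = (147/4)/(49/2) = 3/2
T = 2·7/2 + 3/2 = 17/2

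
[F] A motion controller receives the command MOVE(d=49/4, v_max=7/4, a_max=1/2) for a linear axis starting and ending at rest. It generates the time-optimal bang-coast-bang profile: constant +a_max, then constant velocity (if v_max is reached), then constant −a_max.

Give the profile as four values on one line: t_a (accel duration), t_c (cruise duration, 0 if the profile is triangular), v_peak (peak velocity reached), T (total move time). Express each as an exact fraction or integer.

(v_max)²/a_max = (7/4)²/(1/2) = 49/8
49/4 ≥ 49/8 so v_max reached
t_a = (7/4)/(1/2) = 7/2; v_peak = 7/4
d_cruise = 49/4 − 49/8 = 49/8; t_c = (49/8)/(7/4) = 7/2
T = 2·7/2 + 7/2 = 21/2

t_a=7/2 t_c=7/2 v_peak=7/4 T=21/2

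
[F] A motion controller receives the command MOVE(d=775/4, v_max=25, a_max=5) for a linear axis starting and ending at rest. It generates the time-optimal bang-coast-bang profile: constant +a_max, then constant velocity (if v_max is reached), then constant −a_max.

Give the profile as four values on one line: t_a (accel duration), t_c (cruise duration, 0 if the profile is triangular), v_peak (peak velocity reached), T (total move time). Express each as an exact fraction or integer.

t_a=5 t_c=11/4 v_peak=25 T=51/4

(v_max)²/a_max = 25²/5 = 125
775/4 ≥ 125 → trapezoidal
t_a = 25/5 = 5; v_peak = 25
d_cruise = 775/4 − 125 = 275/4; t_c = (275/4)/25 = 11/4
T = 2·5 + 11/4 = 51/4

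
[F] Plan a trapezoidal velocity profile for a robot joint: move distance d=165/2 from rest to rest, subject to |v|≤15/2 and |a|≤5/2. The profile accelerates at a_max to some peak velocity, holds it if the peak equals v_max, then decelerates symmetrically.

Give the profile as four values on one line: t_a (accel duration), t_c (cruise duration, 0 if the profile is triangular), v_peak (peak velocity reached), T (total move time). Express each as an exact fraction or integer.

t_a=3 t_c=8 v_peak=15/2 T=14

v_max²/a_max = (15/2)²/(5/2) = 45/2
165/2 ≥ 45/2 → trapezoidal
t_a = (15/2)/(5/2) = 3; v_peak = 15/2
d_cruise = 165/2 − 45/2 = 60; t_c = 60/(15/2) = 8
T = 2·3 + 8 = 14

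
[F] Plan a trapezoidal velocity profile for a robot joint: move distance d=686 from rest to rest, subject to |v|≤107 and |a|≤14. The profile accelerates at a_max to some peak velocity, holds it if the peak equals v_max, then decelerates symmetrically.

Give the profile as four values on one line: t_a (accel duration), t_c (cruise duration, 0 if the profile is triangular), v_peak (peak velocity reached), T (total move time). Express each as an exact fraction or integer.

t_a=7 t_c=0 v_peak=98 T=14

vₘ²/aₘ = 107²/14 = 11449/14
686 < 11449/14 → triangular
v_peak = √(686·14) = √9604 = 98
t_a = 98/14 = 7; t_c = 0
T = 2·7 = 14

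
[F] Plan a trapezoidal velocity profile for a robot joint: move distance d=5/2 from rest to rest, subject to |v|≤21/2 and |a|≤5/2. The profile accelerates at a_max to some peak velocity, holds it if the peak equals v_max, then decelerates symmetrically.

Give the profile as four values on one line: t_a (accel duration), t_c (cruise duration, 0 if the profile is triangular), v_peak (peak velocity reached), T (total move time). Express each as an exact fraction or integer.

(v_max)²/a_max = (21/2)²/(5/2) = 441/10
5/2 < 441/10 → triangular
v_peak = √(5/2·5/2) = √(25/4) = 5/2
t_a = (5/2)/(5/2) = 1; t_c = 0
T = 2·1 = 2

t_a=1 t_c=0 v_peak=5/2 T=2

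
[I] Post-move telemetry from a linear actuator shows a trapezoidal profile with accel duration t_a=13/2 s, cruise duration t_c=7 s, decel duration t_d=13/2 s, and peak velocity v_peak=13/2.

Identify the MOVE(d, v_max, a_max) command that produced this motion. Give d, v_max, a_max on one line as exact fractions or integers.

a_max = (13/2)/(13/2) = 1
d_a = ½·13/2·13/2 = 169/8; d_c = 13/2·7 = 91/2
d = 2·169/8 + 91/2 = 351/4
t_c = 7 > 0 → v_max = v_peak = 13/2

d=351/4 v_max=13/2 a_max=1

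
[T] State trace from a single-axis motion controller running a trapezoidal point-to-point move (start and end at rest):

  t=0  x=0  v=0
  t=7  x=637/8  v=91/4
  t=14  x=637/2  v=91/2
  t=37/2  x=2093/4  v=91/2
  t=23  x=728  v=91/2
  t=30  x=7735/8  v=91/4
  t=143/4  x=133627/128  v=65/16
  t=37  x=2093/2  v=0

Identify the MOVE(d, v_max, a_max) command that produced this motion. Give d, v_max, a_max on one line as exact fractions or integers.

d=2093/2 v_max=91/2 a_max=13/4

final state: t=37, x=2093/2, v=0 → d = 2093/2
a_max = (91/4−0)/(7−0) = 13/4
max v = 91/2 over t∈[14,23] → v_max = 91/2
check: 91/2·(14+9) = 2093/2 ✓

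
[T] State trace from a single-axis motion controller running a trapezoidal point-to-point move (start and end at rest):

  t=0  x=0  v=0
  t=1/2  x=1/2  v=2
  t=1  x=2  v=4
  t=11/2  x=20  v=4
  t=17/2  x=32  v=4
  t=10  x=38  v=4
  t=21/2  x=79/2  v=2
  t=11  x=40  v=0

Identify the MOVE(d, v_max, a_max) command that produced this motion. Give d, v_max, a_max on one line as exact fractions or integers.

d=40 v_max=4 a_max=4

final state: t=11, x=40, v=0 → d = 40
a_max = (2−0)/(1/2−0) = 4
max v = 4 over t∈[1,10] → v_max = 4
check: 4·(1+9) = 40 ✓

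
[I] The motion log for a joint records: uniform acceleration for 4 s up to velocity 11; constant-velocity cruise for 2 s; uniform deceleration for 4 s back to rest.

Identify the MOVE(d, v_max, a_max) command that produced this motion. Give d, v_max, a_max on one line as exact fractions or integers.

a_max = 11/4
d_a = ½·11·4 = 22; d_c = 11·2 = 22
d = 2·22 + 22 = 66
t_c = 2 > 0 so v_max = 11

d=66 v_max=11 a_max=11/4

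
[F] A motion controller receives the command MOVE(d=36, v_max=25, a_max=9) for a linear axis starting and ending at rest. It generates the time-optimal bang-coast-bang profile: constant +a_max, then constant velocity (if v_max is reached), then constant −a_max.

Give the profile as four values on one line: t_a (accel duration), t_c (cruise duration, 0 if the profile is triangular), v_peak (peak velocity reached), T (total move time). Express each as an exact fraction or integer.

v_max²/a_max = 25²/9 = 625/9
36 < 625/9 so t_c = 0
v_peak = √(36·9) = √324 = 18
t_a = 18/9 = 2; t_c = 0
T = 2·2 = 4

t_a=2 t_c=0 v_peak=18 T=4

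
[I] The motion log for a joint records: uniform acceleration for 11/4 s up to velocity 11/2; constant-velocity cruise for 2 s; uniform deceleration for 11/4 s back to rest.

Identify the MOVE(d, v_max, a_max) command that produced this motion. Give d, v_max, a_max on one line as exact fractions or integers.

a_max = (11/2)/(11/4) = 2
d_a = ½·11/2·11/4 = 121/16; d_c = 11/2·2 = 11
d = 2·121/16 + 11 = 209/8
t_c = 2 > 0 → v_max = v_peak = 11/2

d=209/8 v_max=11/2 a_max=2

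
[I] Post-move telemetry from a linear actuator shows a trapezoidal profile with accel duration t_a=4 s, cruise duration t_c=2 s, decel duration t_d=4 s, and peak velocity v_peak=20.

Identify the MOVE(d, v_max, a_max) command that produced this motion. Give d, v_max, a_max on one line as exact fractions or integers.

a_max = 20/4 = 5
d_a = ½·20·4 = 40; d_c = 20·2 = 40
d = 2·40 + 40 = 120
t_c = 2 > 0 ⇒ limit active, v_max = 20

d=120 v_max=20 a_max=5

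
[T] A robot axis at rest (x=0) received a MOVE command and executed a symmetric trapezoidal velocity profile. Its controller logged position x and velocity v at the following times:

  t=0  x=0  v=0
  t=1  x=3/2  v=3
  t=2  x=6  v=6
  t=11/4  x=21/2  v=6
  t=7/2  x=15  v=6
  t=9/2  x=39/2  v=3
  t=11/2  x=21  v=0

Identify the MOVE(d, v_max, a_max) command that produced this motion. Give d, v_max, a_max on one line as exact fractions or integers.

d=21 v_max=6 a_max=3

final state: t=11/2, x=21, v=0 → d = 21
a_max = (3−0)/(1−0) = 3
max v = 6 over t∈[2,7/2] → v_max = 6
check: 6·(2+3/2) = 21 ✓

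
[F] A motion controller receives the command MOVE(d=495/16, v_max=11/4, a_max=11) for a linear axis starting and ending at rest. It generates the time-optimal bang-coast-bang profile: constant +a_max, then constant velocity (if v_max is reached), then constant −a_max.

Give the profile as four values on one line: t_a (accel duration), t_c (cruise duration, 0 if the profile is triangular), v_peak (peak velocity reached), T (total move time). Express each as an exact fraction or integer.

(v_max)²/a_max = (11/4)²/11 = 11/16
495/16 ≥ 11/16 → trapezoidal
t_a = (11/4)/11 = 1/4; v_peak = 11/4
d_cruise = 495/16 − 11/16 = 121/4; t_c = (121/4)/(11/4) = 11
T = 2·1/4 + 11 = 23/2

t_a=1/4 t_c=11 v_peak=11/4 T=23/2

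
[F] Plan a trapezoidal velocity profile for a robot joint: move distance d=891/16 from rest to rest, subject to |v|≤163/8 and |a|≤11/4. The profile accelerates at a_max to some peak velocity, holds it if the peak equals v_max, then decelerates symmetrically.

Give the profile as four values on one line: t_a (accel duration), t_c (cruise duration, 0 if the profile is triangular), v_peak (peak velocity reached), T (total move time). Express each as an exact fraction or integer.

v_max²/a_max = (163/8)²/(11/4) = 26569/176
891/16 < 26569/176 so t_c = 0
v_peak = √(891/16·11/4) = √(9801/64) = 99/8
t_a = (99/8)/(11/4) = 9/2; t_c = 0
T = 2·9/2 = 9

t_a=9/2 t_c=0 v_peak=99/8 T=9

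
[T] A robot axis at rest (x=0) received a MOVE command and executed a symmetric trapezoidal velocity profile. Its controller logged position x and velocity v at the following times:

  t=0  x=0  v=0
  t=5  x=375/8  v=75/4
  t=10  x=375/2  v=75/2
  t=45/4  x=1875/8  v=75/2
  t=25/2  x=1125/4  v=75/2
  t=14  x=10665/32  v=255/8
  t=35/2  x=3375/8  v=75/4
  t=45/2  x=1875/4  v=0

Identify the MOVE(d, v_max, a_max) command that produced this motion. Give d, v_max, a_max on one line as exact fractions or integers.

d=1875/4 v_max=75/2 a_max=15/4

final state: t=45/2, x=1875/4, v=0 → d = 1875/4
a_max = (75/4−0)/(5−0) = 15/4
max v = 75/2 over t∈[10,25/2] → v_max = 75/2
check: 75/2·(10+5/2) = 1875/4 ✓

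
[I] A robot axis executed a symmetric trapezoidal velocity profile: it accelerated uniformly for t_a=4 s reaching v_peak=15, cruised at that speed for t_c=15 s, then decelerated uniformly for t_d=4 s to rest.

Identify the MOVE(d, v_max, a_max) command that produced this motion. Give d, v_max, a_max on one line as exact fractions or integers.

d=285 v_max=15 a_max=15/4

a_max = 15/4
d_a = ½·15·4 = 30; d_c = 15·15 = 225
d = 2·30 + 225 = 285
t_c = 15 > 0 ⇒ limit active, v_max = 15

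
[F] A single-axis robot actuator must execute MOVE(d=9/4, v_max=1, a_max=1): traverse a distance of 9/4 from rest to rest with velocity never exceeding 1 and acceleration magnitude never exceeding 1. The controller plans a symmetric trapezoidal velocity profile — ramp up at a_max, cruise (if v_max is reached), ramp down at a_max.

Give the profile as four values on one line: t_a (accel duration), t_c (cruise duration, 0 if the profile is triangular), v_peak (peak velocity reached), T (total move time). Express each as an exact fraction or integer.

vₘ²/aₘ = 1²/1 = 1
9/4 ≥ 1 → trapezoidal
t_a = 1/1 = 1; v_peak = 1
d_cruise = 9/4 − 1 = 5/4; t_c = (5/4)/1 = 5/4
T = 2·1 + 5/4 = 13/4

t_a=1 t_c=5/4 v_peak=1 T=13/4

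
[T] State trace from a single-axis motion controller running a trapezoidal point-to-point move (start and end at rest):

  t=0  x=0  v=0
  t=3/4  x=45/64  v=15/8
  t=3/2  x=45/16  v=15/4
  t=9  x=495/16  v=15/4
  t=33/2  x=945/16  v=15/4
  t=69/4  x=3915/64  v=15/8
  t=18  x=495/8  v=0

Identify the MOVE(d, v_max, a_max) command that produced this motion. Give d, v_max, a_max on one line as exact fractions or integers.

d=495/8 v_max=15/4 a_max=5/2

final state: t=18, x=495/8, v=0 → d = 495/8
a_max = (15/8−0)/(3/4−0) = 5/2
max v = 15/4 over t∈[3/2,33/2] → v_max = 15/4
check: 15/4·(3/2+15) = 495/8 ✓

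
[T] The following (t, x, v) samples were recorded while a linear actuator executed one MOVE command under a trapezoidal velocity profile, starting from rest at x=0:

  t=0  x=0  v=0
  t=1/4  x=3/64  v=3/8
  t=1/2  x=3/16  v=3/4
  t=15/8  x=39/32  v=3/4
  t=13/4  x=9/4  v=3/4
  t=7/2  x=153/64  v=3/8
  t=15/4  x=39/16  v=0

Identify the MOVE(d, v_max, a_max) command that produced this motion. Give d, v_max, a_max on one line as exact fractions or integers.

d=39/16 v_max=3/4 a_max=3/2

final state: t=15/4, x=39/16, v=0 → d = 39/16
a_max = (3/8−0)/(1/4−0) = 3/2
max v = 3/4 over t∈[1/2,13/4] → v_max = 3/4
check: 3/4·(1/2+11/4) = 39/16 ✓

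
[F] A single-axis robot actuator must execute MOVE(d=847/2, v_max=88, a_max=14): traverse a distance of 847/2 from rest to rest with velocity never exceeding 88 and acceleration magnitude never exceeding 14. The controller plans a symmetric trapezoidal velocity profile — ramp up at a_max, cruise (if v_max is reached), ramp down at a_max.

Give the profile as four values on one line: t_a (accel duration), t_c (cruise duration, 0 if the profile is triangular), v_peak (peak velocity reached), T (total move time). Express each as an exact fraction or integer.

v_max²/a_max = 88²/14 = 3872/7
847/2 < 3872/7 → triangular
v_peak = √(847/2·14) = √5929 = 77
t_a = 77/14 = 11/2; t_c = 0
T = 2·11/2 = 11

t_a=11/2 t_c=0 v_peak=77 T=11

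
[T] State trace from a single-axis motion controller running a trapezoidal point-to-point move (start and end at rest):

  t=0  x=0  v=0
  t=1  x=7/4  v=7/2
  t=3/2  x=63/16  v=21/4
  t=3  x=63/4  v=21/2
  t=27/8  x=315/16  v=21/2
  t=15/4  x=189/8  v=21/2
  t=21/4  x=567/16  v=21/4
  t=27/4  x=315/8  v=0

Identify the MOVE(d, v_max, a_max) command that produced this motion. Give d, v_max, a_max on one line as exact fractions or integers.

final state: t=27/4, x=315/8, v=0 → d = 315/8
a_max = (7/2−0)/(1−0) = 7/2
max v = 21/2 over t∈[3,15/4] → v_max = 21/2
check: 21/2·(3+3/4) = 315/8 ✓

d=315/8 v_max=21/2 a_max=7/2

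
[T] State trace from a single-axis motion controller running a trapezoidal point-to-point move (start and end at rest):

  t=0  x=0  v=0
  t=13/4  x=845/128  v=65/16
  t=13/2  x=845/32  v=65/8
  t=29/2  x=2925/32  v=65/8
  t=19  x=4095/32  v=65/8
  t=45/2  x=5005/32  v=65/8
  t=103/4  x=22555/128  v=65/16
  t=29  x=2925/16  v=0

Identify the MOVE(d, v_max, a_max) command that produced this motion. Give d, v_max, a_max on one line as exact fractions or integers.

final state: t=29, x=2925/16, v=0 → d = 2925/16
a_max = (65/16−0)/(13/4−0) = 5/4
max v = 65/8 over t∈[13/2,45/2] → v_max = 65/8
check: 65/8·(13/2+16) = 2925/16 ✓

d=2925/16 v_max=65/8 a_max=5/4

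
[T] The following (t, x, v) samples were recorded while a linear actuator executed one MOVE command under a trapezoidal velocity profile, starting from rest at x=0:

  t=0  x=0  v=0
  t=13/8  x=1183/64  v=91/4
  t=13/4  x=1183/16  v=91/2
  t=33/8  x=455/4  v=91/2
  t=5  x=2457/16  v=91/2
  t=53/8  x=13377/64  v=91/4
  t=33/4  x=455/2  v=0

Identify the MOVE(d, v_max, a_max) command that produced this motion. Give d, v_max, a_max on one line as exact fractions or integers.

final state: t=33/4, x=455/2, v=0 → d = 455/2
a_max = (91/4−0)/(13/8−0) = 14
max v = 91/2 over t∈[13/4,5] → v_max = 91/2
check: 91/2·(13/4+7/4) = 455/2 ✓

d=455/2 v_max=91/2 a_max=14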